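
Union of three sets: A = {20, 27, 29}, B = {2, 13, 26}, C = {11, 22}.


A ∪ B = {2, 13, 20, 26, 27, 29}
(A ∪ B) ∪ C = {2, 11, 13, 20, 22, 26, 27, 29}

A ∪ B ∪ C = {2, 11, 13, 20, 22, 26, 27, 29}


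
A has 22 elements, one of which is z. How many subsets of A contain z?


Subsets of A containing z correspond to subsets of A \ {z}, which has 21 elements.
Count = 2^(n-1) = 2^21
= 2097152

Number of subsets containing z = 2097152


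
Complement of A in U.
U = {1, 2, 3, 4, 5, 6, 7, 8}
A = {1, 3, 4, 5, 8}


Aᶜ = U \ A = elements in U but not in A
U = {1, 2, 3, 4, 5, 6, 7, 8}
A = {1, 3, 4, 5, 8}
Aᶜ = {2, 6, 7}

Aᶜ = {2, 6, 7}


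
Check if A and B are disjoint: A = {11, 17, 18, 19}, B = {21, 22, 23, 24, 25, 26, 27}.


Disjoint means A ∩ B = ∅.
A ∩ B = ∅
A ∩ B = ∅, so A and B are disjoint.

Yes, A and B are disjoint


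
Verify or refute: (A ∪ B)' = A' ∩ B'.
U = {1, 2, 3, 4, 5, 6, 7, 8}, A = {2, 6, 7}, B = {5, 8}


LHS: A ∪ B = {2, 5, 6, 7, 8}
(A ∪ B)' = U \ (A ∪ B) = {1, 3, 4}
A' = {1, 3, 4, 5, 8}, B' = {1, 2, 3, 4, 6, 7}
Claimed RHS: A' ∩ B' = {1, 3, 4}
Identity is VALID: LHS = RHS = {1, 3, 4} ✓

Identity is valid. (A ∪ B)' = A' ∩ B' = {1, 3, 4}


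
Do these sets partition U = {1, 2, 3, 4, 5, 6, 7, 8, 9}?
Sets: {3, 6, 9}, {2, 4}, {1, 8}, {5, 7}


A partition requires: (1) non-empty parts, (2) pairwise disjoint, (3) union = U
Parts: {3, 6, 9}, {2, 4}, {1, 8}, {5, 7}
Union of parts: {1, 2, 3, 4, 5, 6, 7, 8, 9}
U = {1, 2, 3, 4, 5, 6, 7, 8, 9}
All non-empty? True
Pairwise disjoint? True
Covers U? True

Yes, valid partition


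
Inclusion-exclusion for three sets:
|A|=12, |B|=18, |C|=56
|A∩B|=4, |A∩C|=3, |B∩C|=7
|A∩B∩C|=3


|A∪B∪C| = |A|+|B|+|C| - |A∩B|-|A∩C|-|B∩C| + |A∩B∩C|
= 12+18+56 - 4-3-7 + 3
= 86 - 14 + 3
= 75

|A ∪ B ∪ C| = 75


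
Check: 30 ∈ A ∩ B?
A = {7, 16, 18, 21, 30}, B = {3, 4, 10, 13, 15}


A = {7, 16, 18, 21, 30}, B = {3, 4, 10, 13, 15}
A ∩ B = elements in both A and B
A ∩ B = ∅
Checking if 30 ∈ A ∩ B
30 is not in A ∩ B → False

30 ∉ A ∩ B


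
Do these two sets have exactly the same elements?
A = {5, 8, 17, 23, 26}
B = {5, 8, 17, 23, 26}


Two sets are equal iff they have exactly the same elements.
A = {5, 8, 17, 23, 26}
B = {5, 8, 17, 23, 26}
Same elements → A = B

Yes, A = B


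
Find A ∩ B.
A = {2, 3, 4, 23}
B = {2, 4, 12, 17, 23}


A ∩ B = elements in both A and B
A = {2, 3, 4, 23}
B = {2, 4, 12, 17, 23}
A ∩ B = {2, 4, 23}

A ∩ B = {2, 4, 23}


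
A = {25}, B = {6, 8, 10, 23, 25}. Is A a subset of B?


A ⊆ B means every element of A is in B.
All elements of A are in B.
So A ⊆ B.

Yes, A ⊆ B


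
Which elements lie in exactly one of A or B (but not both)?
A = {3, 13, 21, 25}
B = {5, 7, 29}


A △ B = (A \ B) ∪ (B \ A) = elements in exactly one of A or B
A \ B = {3, 13, 21, 25}
B \ A = {5, 7, 29}
A △ B = {3, 5, 7, 13, 21, 25, 29}

A △ B = {3, 5, 7, 13, 21, 25, 29}


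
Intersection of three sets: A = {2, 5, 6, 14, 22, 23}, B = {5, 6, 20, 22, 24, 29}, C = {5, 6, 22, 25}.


A ∩ B = {5, 6, 22}
(A ∩ B) ∩ C = {5, 6, 22}

A ∩ B ∩ C = {5, 6, 22}


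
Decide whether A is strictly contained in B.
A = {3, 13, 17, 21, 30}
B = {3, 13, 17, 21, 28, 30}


A ⊂ B requires: A ⊆ B AND A ≠ B.
A ⊆ B? Yes
A = B? No
A ⊂ B: Yes (A is a proper subset of B)

Yes, A ⊂ B


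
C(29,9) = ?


C(n,k) = n! / (k!(n-k)!)
C(29,9) = 29! / (9!20!)
= 10015005

C(29,9) = 10015005


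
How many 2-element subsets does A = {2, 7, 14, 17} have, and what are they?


|A| = 4, so A has C(4,2) = 6 subsets of size 2.
Enumerate by choosing 2 elements from A at a time:
{2, 7}, {2, 14}, {2, 17}, {7, 14}, {7, 17}, {14, 17}

2-element subsets (6 total): {2, 7}, {2, 14}, {2, 17}, {7, 14}, {7, 17}, {14, 17}


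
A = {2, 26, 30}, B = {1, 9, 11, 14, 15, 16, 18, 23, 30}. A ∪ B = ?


A ∪ B = all elements in A or B (or both)
A = {2, 26, 30}
B = {1, 9, 11, 14, 15, 16, 18, 23, 30}
A ∪ B = {1, 2, 9, 11, 14, 15, 16, 18, 23, 26, 30}

A ∪ B = {1, 2, 9, 11, 14, 15, 16, 18, 23, 26, 30}


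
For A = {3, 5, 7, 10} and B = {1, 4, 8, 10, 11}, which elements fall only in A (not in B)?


A = {3, 5, 7, 10}
B = {1, 4, 8, 10, 11}
Region: only in A (not in B)
Elements: {3, 5, 7}

Elements only in A (not in B): {3, 5, 7}


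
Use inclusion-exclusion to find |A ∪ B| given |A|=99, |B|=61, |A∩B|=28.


|A ∪ B| = |A| + |B| - |A ∩ B|
= 99 + 61 - 28
= 132

|A ∪ B| = 132


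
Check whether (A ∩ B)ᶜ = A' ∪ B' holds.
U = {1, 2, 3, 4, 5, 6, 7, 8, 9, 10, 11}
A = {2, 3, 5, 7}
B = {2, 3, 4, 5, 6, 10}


LHS: A ∩ B = {2, 3, 5}
(A ∩ B)' = U \ (A ∩ B) = {1, 4, 6, 7, 8, 9, 10, 11}
A' = {1, 4, 6, 8, 9, 10, 11}, B' = {1, 7, 8, 9, 11}
Claimed RHS: A' ∪ B' = {1, 4, 6, 7, 8, 9, 10, 11}
Identity is VALID: LHS = RHS = {1, 4, 6, 7, 8, 9, 10, 11} ✓

Identity is valid. (A ∩ B)' = A' ∪ B' = {1, 4, 6, 7, 8, 9, 10, 11}


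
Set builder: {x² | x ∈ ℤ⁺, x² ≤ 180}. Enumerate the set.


Checking each candidate:
Condition: positive perfect squares ≤ 180
Result = {1, 4, 9, 16, 25, 36, 49, 64, 81, 100, 121, 144, 169}

{1, 4, 9, 16, 25, 36, 49, 64, 81, 100, 121, 144, 169}


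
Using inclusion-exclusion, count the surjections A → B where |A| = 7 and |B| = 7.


n = |A| = 7, k = |B| = 7. Surjections via inclusion-exclusion:
S(n,k) = Σ(-1)^i × C(k,i) × (k-i)^n, i=0 to k
i=0: (-1)^0×C(7,0)×7^7 = 823543
i=1: (-1)^1×C(7,1)×6^7 = -1959552
i=2: (-1)^2×C(7,2)×5^7 = 1640625
i=3: (-1)^3×C(7,3)×4^7 = -573440
i=4: (-1)^4×C(7,4)×3^7 = 76545
i=5: (-1)^5×C(7,5)×2^7 = -2688
i=6: (-1)^6×C(7,6)×1^7 = 7
i=7: (-1)^7×C(7,7)×0^7 = 0
Total = 5040

Number of surjections = 5040


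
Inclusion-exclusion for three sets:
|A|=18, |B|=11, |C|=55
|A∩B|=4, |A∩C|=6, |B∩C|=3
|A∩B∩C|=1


|A∪B∪C| = |A|+|B|+|C| - |A∩B|-|A∩C|-|B∩C| + |A∩B∩C|
= 18+11+55 - 4-6-3 + 1
= 84 - 13 + 1
= 72

|A ∪ B ∪ C| = 72


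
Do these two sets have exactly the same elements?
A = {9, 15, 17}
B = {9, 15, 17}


Two sets are equal iff they have exactly the same elements.
A = {9, 15, 17}
B = {9, 15, 17}
Same elements → A = B

Yes, A = B


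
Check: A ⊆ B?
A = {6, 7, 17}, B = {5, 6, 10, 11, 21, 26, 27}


A ⊆ B means every element of A is in B.
Elements in A not in B: {7, 17}
So A ⊄ B.

No, A ⊄ B


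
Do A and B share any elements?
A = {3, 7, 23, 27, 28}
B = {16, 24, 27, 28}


Disjoint means A ∩ B = ∅.
A ∩ B = {27, 28}
A ∩ B ≠ ∅, so A and B are NOT disjoint.

Yes — A and B share the element(s) of A ∩ B = {27, 28}, so they are not disjoint


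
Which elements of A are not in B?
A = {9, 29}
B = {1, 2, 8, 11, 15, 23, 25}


A \ B = elements in A but not in B
A = {9, 29}
B = {1, 2, 8, 11, 15, 23, 25}
Remove from A any elements in B
A \ B = {9, 29}

A \ B = {9, 29}


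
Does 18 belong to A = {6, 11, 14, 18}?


A = {6, 11, 14, 18}
Checking if 18 is in A
18 is in A → True

18 ∈ A


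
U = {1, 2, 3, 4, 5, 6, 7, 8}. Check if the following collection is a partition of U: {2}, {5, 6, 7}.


A partition requires: (1) non-empty parts, (2) pairwise disjoint, (3) union = U
Parts: {2}, {5, 6, 7}
Union of parts: {2, 5, 6, 7}
U = {1, 2, 3, 4, 5, 6, 7, 8}
All non-empty? True
Pairwise disjoint? True
Covers U? False

No, not a valid partition


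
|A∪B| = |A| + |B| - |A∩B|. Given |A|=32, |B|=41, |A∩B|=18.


|A ∪ B| = |A| + |B| - |A ∩ B|
= 32 + 41 - 18
= 55

|A ∪ B| = 55


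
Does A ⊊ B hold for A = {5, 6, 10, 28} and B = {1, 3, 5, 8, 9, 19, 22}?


A ⊂ B requires: A ⊆ B AND A ≠ B.
A ⊆ B? No
A ⊄ B, so A is not a proper subset.

No, A is not a proper subset of B


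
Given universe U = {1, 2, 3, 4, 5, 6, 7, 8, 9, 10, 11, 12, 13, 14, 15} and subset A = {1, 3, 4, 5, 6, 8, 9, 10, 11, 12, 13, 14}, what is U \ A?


Aᶜ = U \ A = elements in U but not in A
U = {1, 2, 3, 4, 5, 6, 7, 8, 9, 10, 11, 12, 13, 14, 15}
A = {1, 3, 4, 5, 6, 8, 9, 10, 11, 12, 13, 14}
Aᶜ = {2, 7, 15}

Aᶜ = {2, 7, 15}


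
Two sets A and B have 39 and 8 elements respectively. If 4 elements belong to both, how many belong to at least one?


|A ∪ B| = |A| + |B| - |A ∩ B|
= 39 + 8 - 4
= 43

|A ∪ B| = 43


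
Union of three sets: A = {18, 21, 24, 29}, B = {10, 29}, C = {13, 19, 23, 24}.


A ∪ B = {10, 18, 21, 24, 29}
(A ∪ B) ∪ C = {10, 13, 18, 19, 21, 23, 24, 29}

A ∪ B ∪ C = {10, 13, 18, 19, 21, 23, 24, 29}


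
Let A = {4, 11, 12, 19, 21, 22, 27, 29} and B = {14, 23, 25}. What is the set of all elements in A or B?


A ∪ B = all elements in A or B (or both)
A = {4, 11, 12, 19, 21, 22, 27, 29}
B = {14, 23, 25}
A ∪ B = {4, 11, 12, 14, 19, 21, 22, 23, 25, 27, 29}

A ∪ B = {4, 11, 12, 14, 19, 21, 22, 23, 25, 27, 29}


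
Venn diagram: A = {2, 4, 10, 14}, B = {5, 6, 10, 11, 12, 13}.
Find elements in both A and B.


A = {2, 4, 10, 14}
B = {5, 6, 10, 11, 12, 13}
Region: in both A and B
Elements: {10}

Elements in both A and B: {10}


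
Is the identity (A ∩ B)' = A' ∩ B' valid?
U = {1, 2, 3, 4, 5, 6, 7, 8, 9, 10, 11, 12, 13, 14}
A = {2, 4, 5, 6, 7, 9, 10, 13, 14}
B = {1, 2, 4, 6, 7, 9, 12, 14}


LHS: A ∩ B = {2, 4, 6, 7, 9, 14}
(A ∩ B)' = U \ (A ∩ B) = {1, 3, 5, 8, 10, 11, 12, 13}
A' = {1, 3, 8, 11, 12}, B' = {3, 5, 8, 10, 11, 13}
Claimed RHS: A' ∩ B' = {3, 8, 11}
Identity is INVALID: LHS = {1, 3, 5, 8, 10, 11, 12, 13} but the RHS claimed here equals {3, 8, 11}. The correct form is (A ∩ B)' = A' ∪ B'.

Identity is invalid: (A ∩ B)' = {1, 3, 5, 8, 10, 11, 12, 13} but A' ∩ B' = {3, 8, 11}. The correct De Morgan law is (A ∩ B)' = A' ∪ B'.


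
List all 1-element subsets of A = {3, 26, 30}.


|A| = 3, so A has C(3,1) = 3 subsets of size 1.
Enumerate by choosing 1 elements from A at a time:
{3}, {26}, {30}

1-element subsets (3 total): {3}, {26}, {30}


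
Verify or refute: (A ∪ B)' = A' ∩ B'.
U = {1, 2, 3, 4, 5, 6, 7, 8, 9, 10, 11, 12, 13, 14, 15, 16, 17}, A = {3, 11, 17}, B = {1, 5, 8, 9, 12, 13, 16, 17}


LHS: A ∪ B = {1, 3, 5, 8, 9, 11, 12, 13, 16, 17}
(A ∪ B)' = U \ (A ∪ B) = {2, 4, 6, 7, 10, 14, 15}
A' = {1, 2, 4, 5, 6, 7, 8, 9, 10, 12, 13, 14, 15, 16}, B' = {2, 3, 4, 6, 7, 10, 11, 14, 15}
Claimed RHS: A' ∩ B' = {2, 4, 6, 7, 10, 14, 15}
Identity is VALID: LHS = RHS = {2, 4, 6, 7, 10, 14, 15} ✓

Identity is valid. (A ∪ B)' = A' ∩ B' = {2, 4, 6, 7, 10, 14, 15}


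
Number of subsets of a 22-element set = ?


Number of subsets = 2^n
= 2^22
= 4194304

|P(A)| = 4194304


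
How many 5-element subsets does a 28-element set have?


C(n,k) = n! / (k!(n-k)!)
C(28,5) = 28! / (5!23!)
= 98280

C(28,5) = 98280


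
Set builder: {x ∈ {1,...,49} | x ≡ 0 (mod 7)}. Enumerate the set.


Checking each candidate:
Condition: x in {1,...,49} with x ≡ 0 (mod 7)
Result = {7, 14, 21, 28, 35, 42, 49}

{7, 14, 21, 28, 35, 42, 49}


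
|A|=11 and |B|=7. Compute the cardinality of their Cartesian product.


|A × B| = |A| × |B|
= 11 × 7
= 77

|A × B| = 77


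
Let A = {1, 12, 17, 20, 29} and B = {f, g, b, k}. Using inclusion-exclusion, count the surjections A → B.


n = |A| = 5, k = |B| = 4. Surjections via inclusion-exclusion:
S(n,k) = Σ(-1)^i × C(k,i) × (k-i)^n, i=0 to k
i=0: (-1)^0×C(4,0)×4^5 = 1024
i=1: (-1)^1×C(4,1)×3^5 = -972
i=2: (-1)^2×C(4,2)×2^5 = 192
i=3: (-1)^3×C(4,3)×1^5 = -4
i=4: (-1)^4×C(4,4)×0^5 = 0
Total = 240

Number of surjections = 240


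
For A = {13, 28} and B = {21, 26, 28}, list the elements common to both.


A ∩ B = elements in both A and B
A = {13, 28}
B = {21, 26, 28}
A ∩ B = {28}

A ∩ B = {28}


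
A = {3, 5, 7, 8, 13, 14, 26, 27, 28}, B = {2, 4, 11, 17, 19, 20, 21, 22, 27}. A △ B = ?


A △ B = (A \ B) ∪ (B \ A) = elements in exactly one of A or B
A \ B = {3, 5, 7, 8, 13, 14, 26, 28}
B \ A = {2, 4, 11, 17, 19, 20, 21, 22}
A △ B = {2, 3, 4, 5, 7, 8, 11, 13, 14, 17, 19, 20, 21, 22, 26, 28}

A △ B = {2, 3, 4, 5, 7, 8, 11, 13, 14, 17, 19, 20, 21, 22, 26, 28}


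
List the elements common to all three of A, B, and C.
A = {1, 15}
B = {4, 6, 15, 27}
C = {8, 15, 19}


A ∩ B = {15}
(A ∩ B) ∩ C = {15}

A ∩ B ∩ C = {15}


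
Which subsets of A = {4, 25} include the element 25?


A subset of A contains 25 iff the remaining 1 elements form any subset of A \ {25}.
Count: 2^(n-1) = 2^1 = 2
Subsets containing 25: {25}, {4, 25}

Subsets containing 25 (2 total): {25}, {4, 25}


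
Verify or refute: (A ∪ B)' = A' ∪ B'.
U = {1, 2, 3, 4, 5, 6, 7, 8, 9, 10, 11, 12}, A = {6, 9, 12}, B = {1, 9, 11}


LHS: A ∪ B = {1, 6, 9, 11, 12}
(A ∪ B)' = U \ (A ∪ B) = {2, 3, 4, 5, 7, 8, 10}
A' = {1, 2, 3, 4, 5, 7, 8, 10, 11}, B' = {2, 3, 4, 5, 6, 7, 8, 10, 12}
Claimed RHS: A' ∪ B' = {1, 2, 3, 4, 5, 6, 7, 8, 10, 11, 12}
Identity is INVALID: LHS = {2, 3, 4, 5, 7, 8, 10} but the RHS claimed here equals {1, 2, 3, 4, 5, 6, 7, 8, 10, 11, 12}. The correct form is (A ∪ B)' = A' ∩ B'.

Identity is invalid: (A ∪ B)' = {2, 3, 4, 5, 7, 8, 10} but A' ∪ B' = {1, 2, 3, 4, 5, 6, 7, 8, 10, 11, 12}. The correct De Morgan law is (A ∪ B)' = A' ∩ B'.


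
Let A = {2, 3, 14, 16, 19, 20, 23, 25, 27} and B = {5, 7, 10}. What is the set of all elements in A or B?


A ∪ B = all elements in A or B (or both)
A = {2, 3, 14, 16, 19, 20, 23, 25, 27}
B = {5, 7, 10}
A ∪ B = {2, 3, 5, 7, 10, 14, 16, 19, 20, 23, 25, 27}

A ∪ B = {2, 3, 5, 7, 10, 14, 16, 19, 20, 23, 25, 27}


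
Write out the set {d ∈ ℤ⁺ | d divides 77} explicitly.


Checking each candidate:
Condition: positive divisors of 77
Result = {1, 7, 11, 77}

{1, 7, 11, 77}


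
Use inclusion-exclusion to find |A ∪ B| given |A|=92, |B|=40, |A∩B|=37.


|A ∪ B| = |A| + |B| - |A ∩ B|
= 92 + 40 - 37
= 95

|A ∪ B| = 95


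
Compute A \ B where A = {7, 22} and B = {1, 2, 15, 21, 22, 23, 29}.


A \ B = elements in A but not in B
A = {7, 22}
B = {1, 2, 15, 21, 22, 23, 29}
Remove from A any elements in B
A \ B = {7}

A \ B = {7}


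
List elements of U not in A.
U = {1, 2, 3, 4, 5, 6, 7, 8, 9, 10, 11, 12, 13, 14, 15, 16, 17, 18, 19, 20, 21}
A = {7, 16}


Aᶜ = U \ A = elements in U but not in A
U = {1, 2, 3, 4, 5, 6, 7, 8, 9, 10, 11, 12, 13, 14, 15, 16, 17, 18, 19, 20, 21}
A = {7, 16}
Aᶜ = {1, 2, 3, 4, 5, 6, 8, 9, 10, 11, 12, 13, 14, 15, 17, 18, 19, 20, 21}

Aᶜ = {1, 2, 3, 4, 5, 6, 8, 9, 10, 11, 12, 13, 14, 15, 17, 18, 19, 20, 21}


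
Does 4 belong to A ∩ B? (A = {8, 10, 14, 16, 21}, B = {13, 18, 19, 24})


A = {8, 10, 14, 16, 21}, B = {13, 18, 19, 24}
A ∩ B = elements in both A and B
A ∩ B = ∅
Checking if 4 ∈ A ∩ B
4 is not in A ∩ B → False

4 ∉ A ∩ B


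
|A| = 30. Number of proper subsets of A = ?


Total subsets = 2^n = 2^30 = 1073741824
Proper subsets exclude the set itself: 2^n - 1
= 1073741824 - 1
= 1073741823

Number of proper subsets = 1073741823


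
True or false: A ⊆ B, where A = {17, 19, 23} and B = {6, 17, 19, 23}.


A ⊆ B means every element of A is in B.
All elements of A are in B.
So A ⊆ B.

Yes, A ⊆ B


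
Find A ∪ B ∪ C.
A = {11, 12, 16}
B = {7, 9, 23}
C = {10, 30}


A ∪ B = {7, 9, 11, 12, 16, 23}
(A ∪ B) ∪ C = {7, 9, 10, 11, 12, 16, 23, 30}

A ∪ B ∪ C = {7, 9, 10, 11, 12, 16, 23, 30}


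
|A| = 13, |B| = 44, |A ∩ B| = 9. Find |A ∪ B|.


|A ∪ B| = |A| + |B| - |A ∩ B|
= 13 + 44 - 9
= 48

|A ∪ B| = 48


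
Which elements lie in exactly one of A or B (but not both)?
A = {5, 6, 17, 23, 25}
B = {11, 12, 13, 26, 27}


A △ B = (A \ B) ∪ (B \ A) = elements in exactly one of A or B
A \ B = {5, 6, 17, 23, 25}
B \ A = {11, 12, 13, 26, 27}
A △ B = {5, 6, 11, 12, 13, 17, 23, 25, 26, 27}

A △ B = {5, 6, 11, 12, 13, 17, 23, 25, 26, 27}


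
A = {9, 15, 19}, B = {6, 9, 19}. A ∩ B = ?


A ∩ B = elements in both A and B
A = {9, 15, 19}
B = {6, 9, 19}
A ∩ B = {9, 19}

A ∩ B = {9, 19}


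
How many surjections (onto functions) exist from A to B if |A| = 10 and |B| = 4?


n = |A| = 10, k = |B| = 4. Surjections via inclusion-exclusion:
S(n,k) = Σ(-1)^i × C(k,i) × (k-i)^n, i=0 to k
i=0: (-1)^0×C(4,0)×4^10 = 1048576
i=1: (-1)^1×C(4,1)×3^10 = -236196
i=2: (-1)^2×C(4,2)×2^10 = 6144
i=3: (-1)^3×C(4,3)×1^10 = -4
i=4: (-1)^4×C(4,4)×0^10 = 0
Total = 818520

Number of surjections = 818520


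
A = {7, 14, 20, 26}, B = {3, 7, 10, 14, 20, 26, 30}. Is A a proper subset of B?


A ⊂ B requires: A ⊆ B AND A ≠ B.
A ⊆ B? Yes
A = B? No
A ⊂ B: Yes (A is a proper subset of B)

Yes, A ⊂ B


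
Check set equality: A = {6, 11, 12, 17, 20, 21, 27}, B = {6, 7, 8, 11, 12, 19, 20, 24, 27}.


Two sets are equal iff they have exactly the same elements.
A = {6, 11, 12, 17, 20, 21, 27}
B = {6, 7, 8, 11, 12, 19, 20, 24, 27}
Differences: {7, 8, 17, 19, 21, 24}
A ≠ B

No, A ≠ B


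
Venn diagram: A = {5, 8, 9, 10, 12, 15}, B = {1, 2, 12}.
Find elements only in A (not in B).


A = {5, 8, 9, 10, 12, 15}
B = {1, 2, 12}
Region: only in A (not in B)
Elements: {5, 8, 9, 10, 15}

Elements only in A (not in B): {5, 8, 9, 10, 15}


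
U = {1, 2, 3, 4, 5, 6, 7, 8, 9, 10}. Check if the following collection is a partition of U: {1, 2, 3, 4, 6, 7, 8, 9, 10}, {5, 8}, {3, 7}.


A partition requires: (1) non-empty parts, (2) pairwise disjoint, (3) union = U
Parts: {1, 2, 3, 4, 6, 7, 8, 9, 10}, {5, 8}, {3, 7}
Union of parts: {1, 2, 3, 4, 5, 6, 7, 8, 9, 10}
U = {1, 2, 3, 4, 5, 6, 7, 8, 9, 10}
All non-empty? True
Pairwise disjoint? False
Covers U? True

No, not a valid partition


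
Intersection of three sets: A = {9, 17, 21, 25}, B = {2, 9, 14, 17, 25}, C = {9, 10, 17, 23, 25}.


A ∩ B = {9, 17, 25}
(A ∩ B) ∩ C = {9, 17, 25}

A ∩ B ∩ C = {9, 17, 25}


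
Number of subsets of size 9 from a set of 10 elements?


C(n,k) = n! / (k!(n-k)!)
C(10,9) = 10! / (9!1!)
= 10

C(10,9) = 10


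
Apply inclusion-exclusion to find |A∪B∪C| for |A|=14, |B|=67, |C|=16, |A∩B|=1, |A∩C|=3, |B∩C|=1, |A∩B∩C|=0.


|A∪B∪C| = |A|+|B|+|C| - |A∩B|-|A∩C|-|B∩C| + |A∩B∩C|
= 14+67+16 - 1-3-1 + 0
= 97 - 5 + 0
= 92

|A ∪ B ∪ C| = 92


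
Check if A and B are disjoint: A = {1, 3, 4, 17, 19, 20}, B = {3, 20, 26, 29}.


Disjoint means A ∩ B = ∅.
A ∩ B = {3, 20}
A ∩ B ≠ ∅, so A and B are NOT disjoint.

No, A and B are not disjoint (A ∩ B = {3, 20})


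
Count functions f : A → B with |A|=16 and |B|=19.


Each of |A| = 16 inputs maps to any of |B| = 19 outputs.
# functions = |B|^|A| = 19^16
= 288441413567621167681

Number of functions = 288441413567621167681


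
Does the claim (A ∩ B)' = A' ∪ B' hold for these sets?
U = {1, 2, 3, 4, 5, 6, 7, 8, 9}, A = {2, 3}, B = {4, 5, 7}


LHS: A ∩ B = ∅
(A ∩ B)' = U \ (A ∩ B) = {1, 2, 3, 4, 5, 6, 7, 8, 9}
A' = {1, 4, 5, 6, 7, 8, 9}, B' = {1, 2, 3, 6, 8, 9}
Claimed RHS: A' ∪ B' = {1, 2, 3, 4, 5, 6, 7, 8, 9}
Identity is VALID: LHS = RHS = {1, 2, 3, 4, 5, 6, 7, 8, 9} ✓

Identity is valid. (A ∩ B)' = A' ∪ B' = {1, 2, 3, 4, 5, 6, 7, 8, 9}


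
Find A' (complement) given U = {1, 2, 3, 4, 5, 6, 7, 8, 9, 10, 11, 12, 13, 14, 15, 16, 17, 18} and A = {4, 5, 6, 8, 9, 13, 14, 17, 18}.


Aᶜ = U \ A = elements in U but not in A
U = {1, 2, 3, 4, 5, 6, 7, 8, 9, 10, 11, 12, 13, 14, 15, 16, 17, 18}
A = {4, 5, 6, 8, 9, 13, 14, 17, 18}
Aᶜ = {1, 2, 3, 7, 10, 11, 12, 15, 16}

Aᶜ = {1, 2, 3, 7, 10, 11, 12, 15, 16}


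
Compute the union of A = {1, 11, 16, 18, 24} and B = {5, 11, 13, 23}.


A ∪ B = all elements in A or B (or both)
A = {1, 11, 16, 18, 24}
B = {5, 11, 13, 23}
A ∪ B = {1, 5, 11, 13, 16, 18, 23, 24}

A ∪ B = {1, 5, 11, 13, 16, 18, 23, 24}


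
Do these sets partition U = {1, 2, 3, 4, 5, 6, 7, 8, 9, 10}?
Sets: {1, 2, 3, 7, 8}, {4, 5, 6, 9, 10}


A partition requires: (1) non-empty parts, (2) pairwise disjoint, (3) union = U
Parts: {1, 2, 3, 7, 8}, {4, 5, 6, 9, 10}
Union of parts: {1, 2, 3, 4, 5, 6, 7, 8, 9, 10}
U = {1, 2, 3, 4, 5, 6, 7, 8, 9, 10}
All non-empty? True
Pairwise disjoint? True
Covers U? True

Yes, valid partition


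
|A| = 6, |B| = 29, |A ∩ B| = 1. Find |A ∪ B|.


|A ∪ B| = |A| + |B| - |A ∩ B|
= 6 + 29 - 1
= 34

|A ∪ B| = 34


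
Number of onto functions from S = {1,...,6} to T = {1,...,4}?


n = |S| = 6, k = |T| = 4. Surjections via inclusion-exclusion:
S(n,k) = Σ(-1)^i × C(k,i) × (k-i)^n, i=0 to k
i=0: (-1)^0×C(4,0)×4^6 = 4096
i=1: (-1)^1×C(4,1)×3^6 = -2916
i=2: (-1)^2×C(4,2)×2^6 = 384
i=3: (-1)^3×C(4,3)×1^6 = -4
i=4: (-1)^4×C(4,4)×0^6 = 0
Total = 1560

Number of surjections = 1560


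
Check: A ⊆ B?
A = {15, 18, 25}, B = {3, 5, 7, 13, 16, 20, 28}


A ⊆ B means every element of A is in B.
Elements in A not in B: {15, 18, 25}
So A ⊄ B.

No, A ⊄ B


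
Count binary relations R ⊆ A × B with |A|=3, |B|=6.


A relation from A to B is any subset of A × B.
|A × B| = 3 × 6 = 18
# relations = 2^|A × B| = 2^18 = 262144

Number of relations = 262144


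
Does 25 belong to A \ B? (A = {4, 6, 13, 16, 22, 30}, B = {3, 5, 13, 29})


A = {4, 6, 13, 16, 22, 30}, B = {3, 5, 13, 29}
A \ B = elements in A but not in B
A \ B = {4, 6, 16, 22, 30}
Checking if 25 ∈ A \ B
25 is not in A \ B → False

25 ∉ A \ B


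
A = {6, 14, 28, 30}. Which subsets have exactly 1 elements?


|A| = 4, so A has C(4,1) = 4 subsets of size 1.
Enumerate by choosing 1 elements from A at a time:
{6}, {14}, {28}, {30}

1-element subsets (4 total): {6}, {14}, {28}, {30}


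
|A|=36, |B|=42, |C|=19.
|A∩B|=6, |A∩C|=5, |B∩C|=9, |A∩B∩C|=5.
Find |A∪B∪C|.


|A∪B∪C| = |A|+|B|+|C| - |A∩B|-|A∩C|-|B∩C| + |A∩B∩C|
= 36+42+19 - 6-5-9 + 5
= 97 - 20 + 5
= 82

|A ∪ B ∪ C| = 82


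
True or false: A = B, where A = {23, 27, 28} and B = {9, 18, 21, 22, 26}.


Two sets are equal iff they have exactly the same elements.
A = {23, 27, 28}
B = {9, 18, 21, 22, 26}
Differences: {9, 18, 21, 22, 23, 26, 27, 28}
A ≠ B

No, A ≠ B


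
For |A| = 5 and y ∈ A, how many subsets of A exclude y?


Subsets of A avoiding y are subsets of A \ {y}, which has 4 elements.
Count = 2^(n-1) = 2^4
= 16

Number of subsets avoiding y = 16


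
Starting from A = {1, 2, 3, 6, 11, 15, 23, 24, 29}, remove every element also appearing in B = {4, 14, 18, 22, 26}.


A \ B = elements in A but not in B
A = {1, 2, 3, 6, 11, 15, 23, 24, 29}
B = {4, 14, 18, 22, 26}
Remove from A any elements in B
A \ B = {1, 2, 3, 6, 11, 15, 23, 24, 29}

A \ B = {1, 2, 3, 6, 11, 15, 23, 24, 29}


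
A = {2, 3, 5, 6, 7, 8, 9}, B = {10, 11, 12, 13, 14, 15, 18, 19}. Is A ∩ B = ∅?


Disjoint means A ∩ B = ∅.
A ∩ B = ∅
A ∩ B = ∅, so A and B are disjoint.

Yes, A and B are disjoint


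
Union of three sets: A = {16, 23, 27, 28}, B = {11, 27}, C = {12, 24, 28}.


A ∪ B = {11, 16, 23, 27, 28}
(A ∪ B) ∪ C = {11, 12, 16, 23, 24, 27, 28}

A ∪ B ∪ C = {11, 12, 16, 23, 24, 27, 28}


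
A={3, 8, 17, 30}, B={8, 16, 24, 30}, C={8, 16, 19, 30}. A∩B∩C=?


A ∩ B = {8, 30}
(A ∩ B) ∩ C = {8, 30}

A ∩ B ∩ C = {8, 30}


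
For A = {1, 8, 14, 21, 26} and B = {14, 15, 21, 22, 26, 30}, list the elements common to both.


A ∩ B = elements in both A and B
A = {1, 8, 14, 21, 26}
B = {14, 15, 21, 22, 26, 30}
A ∩ B = {14, 21, 26}

A ∩ B = {14, 21, 26}


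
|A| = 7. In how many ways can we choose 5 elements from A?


C(n,k) = n! / (k!(n-k)!)
C(7,5) = 7! / (5!2!)
= 21

C(7,5) = 21


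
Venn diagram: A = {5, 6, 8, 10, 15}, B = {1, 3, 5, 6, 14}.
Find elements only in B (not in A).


A = {5, 6, 8, 10, 15}
B = {1, 3, 5, 6, 14}
Region: only in B (not in A)
Elements: {1, 3, 14}

Elements only in B (not in A): {1, 3, 14}


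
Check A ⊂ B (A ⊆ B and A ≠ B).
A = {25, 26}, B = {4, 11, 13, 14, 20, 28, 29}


A ⊂ B requires: A ⊆ B AND A ≠ B.
A ⊆ B? No
A ⊄ B, so A is not a proper subset.

No, A is not a proper subset of B


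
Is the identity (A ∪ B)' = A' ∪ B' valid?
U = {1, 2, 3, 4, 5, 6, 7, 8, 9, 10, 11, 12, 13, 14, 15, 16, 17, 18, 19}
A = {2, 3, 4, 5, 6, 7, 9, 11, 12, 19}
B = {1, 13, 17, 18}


LHS: A ∪ B = {1, 2, 3, 4, 5, 6, 7, 9, 11, 12, 13, 17, 18, 19}
(A ∪ B)' = U \ (A ∪ B) = {8, 10, 14, 15, 16}
A' = {1, 8, 10, 13, 14, 15, 16, 17, 18}, B' = {2, 3, 4, 5, 6, 7, 8, 9, 10, 11, 12, 14, 15, 16, 19}
Claimed RHS: A' ∪ B' = {1, 2, 3, 4, 5, 6, 7, 8, 9, 10, 11, 12, 13, 14, 15, 16, 17, 18, 19}
Identity is INVALID: LHS = {8, 10, 14, 15, 16} but the RHS claimed here equals {1, 2, 3, 4, 5, 6, 7, 8, 9, 10, 11, 12, 13, 14, 15, 16, 17, 18, 19}. The correct form is (A ∪ B)' = A' ∩ B'.

Identity is invalid: (A ∪ B)' = {8, 10, 14, 15, 16} but A' ∪ B' = {1, 2, 3, 4, 5, 6, 7, 8, 9, 10, 11, 12, 13, 14, 15, 16, 17, 18, 19}. The correct De Morgan law is (A ∪ B)' = A' ∩ B'.


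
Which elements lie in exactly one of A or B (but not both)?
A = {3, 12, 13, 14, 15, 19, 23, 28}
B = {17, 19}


A △ B = (A \ B) ∪ (B \ A) = elements in exactly one of A or B
A \ B = {3, 12, 13, 14, 15, 23, 28}
B \ A = {17}
A △ B = {3, 12, 13, 14, 15, 17, 23, 28}

A △ B = {3, 12, 13, 14, 15, 17, 23, 28}


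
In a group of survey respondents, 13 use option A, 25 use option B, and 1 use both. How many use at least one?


|A ∪ B| = |A| + |B| - |A ∩ B|
= 13 + 25 - 1
= 37

|A ∪ B| = 37


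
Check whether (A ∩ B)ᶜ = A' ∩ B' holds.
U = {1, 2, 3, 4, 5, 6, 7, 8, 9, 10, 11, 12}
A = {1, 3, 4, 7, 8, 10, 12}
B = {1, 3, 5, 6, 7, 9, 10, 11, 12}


LHS: A ∩ B = {1, 3, 7, 10, 12}
(A ∩ B)' = U \ (A ∩ B) = {2, 4, 5, 6, 8, 9, 11}
A' = {2, 5, 6, 9, 11}, B' = {2, 4, 8}
Claimed RHS: A' ∩ B' = {2}
Identity is INVALID: LHS = {2, 4, 5, 6, 8, 9, 11} but the RHS claimed here equals {2}. The correct form is (A ∩ B)' = A' ∪ B'.

Identity is invalid: (A ∩ B)' = {2, 4, 5, 6, 8, 9, 11} but A' ∩ B' = {2}. The correct De Morgan law is (A ∩ B)' = A' ∪ B'.


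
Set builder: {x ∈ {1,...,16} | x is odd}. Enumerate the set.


Checking each candidate:
Condition: odd numbers in {1,...,16}
Result = {1, 3, 5, 7, 9, 11, 13, 15}

{1, 3, 5, 7, 9, 11, 13, 15}


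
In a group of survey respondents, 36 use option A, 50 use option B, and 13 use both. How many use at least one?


|A ∪ B| = |A| + |B| - |A ∩ B|
= 36 + 50 - 13
= 73

|A ∪ B| = 73


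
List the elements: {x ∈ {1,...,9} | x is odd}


Checking each candidate:
Condition: odd numbers in {1,...,9}
Result = {1, 3, 5, 7, 9}

{1, 3, 5, 7, 9}


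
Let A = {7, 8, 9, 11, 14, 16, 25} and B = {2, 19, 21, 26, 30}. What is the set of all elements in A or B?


A ∪ B = all elements in A or B (or both)
A = {7, 8, 9, 11, 14, 16, 25}
B = {2, 19, 21, 26, 30}
A ∪ B = {2, 7, 8, 9, 11, 14, 16, 19, 21, 25, 26, 30}

A ∪ B = {2, 7, 8, 9, 11, 14, 16, 19, 21, 25, 26, 30}


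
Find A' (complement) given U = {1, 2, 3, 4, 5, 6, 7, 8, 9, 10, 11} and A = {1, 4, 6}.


Aᶜ = U \ A = elements in U but not in A
U = {1, 2, 3, 4, 5, 6, 7, 8, 9, 10, 11}
A = {1, 4, 6}
Aᶜ = {2, 3, 5, 7, 8, 9, 10, 11}

Aᶜ = {2, 3, 5, 7, 8, 9, 10, 11}


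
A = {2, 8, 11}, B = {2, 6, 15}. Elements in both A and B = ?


A = {2, 8, 11}
B = {2, 6, 15}
Region: in both A and B
Elements: {2}

Elements in both A and B: {2}


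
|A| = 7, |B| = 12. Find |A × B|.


|A × B| = |A| × |B|
= 7 × 12
= 84

|A × B| = 84


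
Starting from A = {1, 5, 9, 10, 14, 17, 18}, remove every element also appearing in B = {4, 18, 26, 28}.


A \ B = elements in A but not in B
A = {1, 5, 9, 10, 14, 17, 18}
B = {4, 18, 26, 28}
Remove from A any elements in B
A \ B = {1, 5, 9, 10, 14, 17}

A \ B = {1, 5, 9, 10, 14, 17}


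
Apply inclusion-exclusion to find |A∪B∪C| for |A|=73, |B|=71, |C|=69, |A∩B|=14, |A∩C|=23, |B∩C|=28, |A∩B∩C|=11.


|A∪B∪C| = |A|+|B|+|C| - |A∩B|-|A∩C|-|B∩C| + |A∩B∩C|
= 73+71+69 - 14-23-28 + 11
= 213 - 65 + 11
= 159

|A ∪ B ∪ C| = 159


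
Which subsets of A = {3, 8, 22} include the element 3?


A subset of A contains 3 iff the remaining 2 elements form any subset of A \ {3}.
Count: 2^(n-1) = 2^2 = 4
Subsets containing 3: {3}, {3, 8}, {3, 22}, {3, 8, 22}

Subsets containing 3 (4 total): {3}, {3, 8}, {3, 22}, {3, 8, 22}


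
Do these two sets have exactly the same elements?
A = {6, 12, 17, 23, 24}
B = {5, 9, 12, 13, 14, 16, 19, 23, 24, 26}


Two sets are equal iff they have exactly the same elements.
A = {6, 12, 17, 23, 24}
B = {5, 9, 12, 13, 14, 16, 19, 23, 24, 26}
Differences: {5, 6, 9, 13, 14, 16, 17, 19, 26}
A ≠ B

No, A ≠ B


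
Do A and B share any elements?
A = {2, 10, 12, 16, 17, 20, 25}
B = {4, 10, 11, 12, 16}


Disjoint means A ∩ B = ∅.
A ∩ B = {10, 12, 16}
A ∩ B ≠ ∅, so A and B are NOT disjoint.

Yes — A and B share the element(s) of A ∩ B = {10, 12, 16}, so they are not disjoint


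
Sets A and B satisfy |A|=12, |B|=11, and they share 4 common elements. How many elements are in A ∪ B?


|A ∪ B| = |A| + |B| - |A ∩ B|
= 12 + 11 - 4
= 19

|A ∪ B| = 19


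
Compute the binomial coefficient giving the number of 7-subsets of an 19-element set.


C(n,k) = n! / (k!(n-k)!)
C(19,7) = 19! / (7!12!)
= 50388

C(19,7) = 50388


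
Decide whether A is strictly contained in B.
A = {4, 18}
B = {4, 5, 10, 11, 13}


A ⊂ B requires: A ⊆ B AND A ≠ B.
A ⊆ B? No
A ⊄ B, so A is not a proper subset.

No, A is not a proper subset of B


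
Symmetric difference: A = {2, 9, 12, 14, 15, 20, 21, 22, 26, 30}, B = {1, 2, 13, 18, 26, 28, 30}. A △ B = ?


A △ B = (A \ B) ∪ (B \ A) = elements in exactly one of A or B
A \ B = {9, 12, 14, 15, 20, 21, 22}
B \ A = {1, 13, 18, 28}
A △ B = {1, 9, 12, 13, 14, 15, 18, 20, 21, 22, 28}

A △ B = {1, 9, 12, 13, 14, 15, 18, 20, 21, 22, 28}


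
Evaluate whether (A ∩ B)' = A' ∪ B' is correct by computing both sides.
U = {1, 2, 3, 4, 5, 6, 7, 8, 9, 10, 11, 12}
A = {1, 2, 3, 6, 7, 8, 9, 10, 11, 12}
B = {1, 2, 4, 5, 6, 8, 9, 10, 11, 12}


LHS: A ∩ B = {1, 2, 6, 8, 9, 10, 11, 12}
(A ∩ B)' = U \ (A ∩ B) = {3, 4, 5, 7}
A' = {4, 5}, B' = {3, 7}
Claimed RHS: A' ∪ B' = {3, 4, 5, 7}
Identity is VALID: LHS = RHS = {3, 4, 5, 7} ✓

Identity is valid. (A ∩ B)' = A' ∪ B' = {3, 4, 5, 7}


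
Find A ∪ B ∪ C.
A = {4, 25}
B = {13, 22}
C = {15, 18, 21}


A ∪ B = {4, 13, 22, 25}
(A ∪ B) ∪ C = {4, 13, 15, 18, 21, 22, 25}

A ∪ B ∪ C = {4, 13, 15, 18, 21, 22, 25}


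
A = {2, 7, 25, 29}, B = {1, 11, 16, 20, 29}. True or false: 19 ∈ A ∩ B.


A = {2, 7, 25, 29}, B = {1, 11, 16, 20, 29}
A ∩ B = elements in both A and B
A ∩ B = {29}
Checking if 19 ∈ A ∩ B
19 is not in A ∩ B → False

19 ∉ A ∩ B


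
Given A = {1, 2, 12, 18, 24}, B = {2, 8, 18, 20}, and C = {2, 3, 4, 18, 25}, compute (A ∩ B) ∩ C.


A ∩ B = {2, 18}
(A ∩ B) ∩ C = {2, 18}

A ∩ B ∩ C = {2, 18}


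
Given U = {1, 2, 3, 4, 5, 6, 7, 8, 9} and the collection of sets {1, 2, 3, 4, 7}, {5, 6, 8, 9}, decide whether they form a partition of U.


A partition requires: (1) non-empty parts, (2) pairwise disjoint, (3) union = U
Parts: {1, 2, 3, 4, 7}, {5, 6, 8, 9}
Union of parts: {1, 2, 3, 4, 5, 6, 7, 8, 9}
U = {1, 2, 3, 4, 5, 6, 7, 8, 9}
All non-empty? True
Pairwise disjoint? True
Covers U? True

Yes, valid partition


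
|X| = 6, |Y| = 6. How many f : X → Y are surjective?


n = |X| = 6, k = |Y| = 6. Surjections via inclusion-exclusion:
S(n,k) = Σ(-1)^i × C(k,i) × (k-i)^n, i=0 to k
i=0: (-1)^0×C(6,0)×6^6 = 46656
i=1: (-1)^1×C(6,1)×5^6 = -93750
i=2: (-1)^2×C(6,2)×4^6 = 61440
i=3: (-1)^3×C(6,3)×3^6 = -14580
i=4: (-1)^4×C(6,4)×2^6 = 960
i=5: (-1)^5×C(6,5)×1^6 = -6
i=6: (-1)^6×C(6,6)×0^6 = 0
Total = 720

Number of surjections = 720


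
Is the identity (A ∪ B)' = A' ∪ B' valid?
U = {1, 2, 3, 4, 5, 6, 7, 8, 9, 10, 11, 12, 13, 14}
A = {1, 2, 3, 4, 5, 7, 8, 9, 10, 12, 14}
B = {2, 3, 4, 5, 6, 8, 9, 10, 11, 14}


LHS: A ∪ B = {1, 2, 3, 4, 5, 6, 7, 8, 9, 10, 11, 12, 14}
(A ∪ B)' = U \ (A ∪ B) = {13}
A' = {6, 11, 13}, B' = {1, 7, 12, 13}
Claimed RHS: A' ∪ B' = {1, 6, 7, 11, 12, 13}
Identity is INVALID: LHS = {13} but the RHS claimed here equals {1, 6, 7, 11, 12, 13}. The correct form is (A ∪ B)' = A' ∩ B'.

Identity is invalid: (A ∪ B)' = {13} but A' ∪ B' = {1, 6, 7, 11, 12, 13}. The correct De Morgan law is (A ∪ B)' = A' ∩ B'.


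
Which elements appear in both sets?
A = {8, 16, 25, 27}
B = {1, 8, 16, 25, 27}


A ∩ B = elements in both A and B
A = {8, 16, 25, 27}
B = {1, 8, 16, 25, 27}
A ∩ B = {8, 16, 25, 27}

A ∩ B = {8, 16, 25, 27}


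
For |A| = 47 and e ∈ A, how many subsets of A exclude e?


Subsets of A avoiding e are subsets of A \ {e}, which has 46 elements.
Count = 2^(n-1) = 2^46
= 70368744177664

Number of subsets avoiding e = 70368744177664


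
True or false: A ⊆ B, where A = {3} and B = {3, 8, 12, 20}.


A ⊆ B means every element of A is in B.
All elements of A are in B.
So A ⊆ B.

Yes, A ⊆ B


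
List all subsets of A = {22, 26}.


|A| = 2, so |P(A)| = 2^2 = 4
Enumerate subsets by cardinality (0 to 2):
∅, {22}, {26}, {22, 26}

P(A) has 4 subsets: ∅, {22}, {26}, {22, 26}


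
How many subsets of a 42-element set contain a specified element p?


Subsets of A containing p correspond to subsets of A \ {p}, which has 41 elements.
Count = 2^(n-1) = 2^41
= 2199023255552

Number of subsets containing p = 2199023255552


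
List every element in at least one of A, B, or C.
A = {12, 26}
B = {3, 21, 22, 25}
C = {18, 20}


A ∪ B = {3, 12, 21, 22, 25, 26}
(A ∪ B) ∪ C = {3, 12, 18, 20, 21, 22, 25, 26}

A ∪ B ∪ C = {3, 12, 18, 20, 21, 22, 25, 26}


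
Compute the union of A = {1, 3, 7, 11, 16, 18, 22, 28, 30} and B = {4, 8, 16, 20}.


A ∪ B = all elements in A or B (or both)
A = {1, 3, 7, 11, 16, 18, 22, 28, 30}
B = {4, 8, 16, 20}
A ∪ B = {1, 3, 4, 7, 8, 11, 16, 18, 20, 22, 28, 30}

A ∪ B = {1, 3, 4, 7, 8, 11, 16, 18, 20, 22, 28, 30}


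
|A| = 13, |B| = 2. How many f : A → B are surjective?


n = |A| = 13, k = |B| = 2. Surjections via inclusion-exclusion:
S(n,k) = Σ(-1)^i × C(k,i) × (k-i)^n, i=0 to k
i=0: (-1)^0×C(2,0)×2^13 = 8192
i=1: (-1)^1×C(2,1)×1^13 = -2
i=2: (-1)^2×C(2,2)×0^13 = 0
Total = 8190

Number of surjections = 8190


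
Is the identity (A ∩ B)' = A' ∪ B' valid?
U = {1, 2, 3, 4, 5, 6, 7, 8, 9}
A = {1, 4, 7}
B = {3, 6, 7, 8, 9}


LHS: A ∩ B = {7}
(A ∩ B)' = U \ (A ∩ B) = {1, 2, 3, 4, 5, 6, 8, 9}
A' = {2, 3, 5, 6, 8, 9}, B' = {1, 2, 4, 5}
Claimed RHS: A' ∪ B' = {1, 2, 3, 4, 5, 6, 8, 9}
Identity is VALID: LHS = RHS = {1, 2, 3, 4, 5, 6, 8, 9} ✓

Identity is valid. (A ∩ B)' = A' ∪ B' = {1, 2, 3, 4, 5, 6, 8, 9}


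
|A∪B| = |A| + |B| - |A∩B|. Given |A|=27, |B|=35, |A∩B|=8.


|A ∪ B| = |A| + |B| - |A ∩ B|
= 27 + 35 - 8
= 54

|A ∪ B| = 54


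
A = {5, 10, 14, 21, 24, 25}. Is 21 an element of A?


A = {5, 10, 14, 21, 24, 25}
Checking if 21 is in A
21 is in A → True

21 ∈ A


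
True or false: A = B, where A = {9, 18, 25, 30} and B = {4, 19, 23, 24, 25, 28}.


Two sets are equal iff they have exactly the same elements.
A = {9, 18, 25, 30}
B = {4, 19, 23, 24, 25, 28}
Differences: {4, 9, 18, 19, 23, 24, 28, 30}
A ≠ B

No, A ≠ B


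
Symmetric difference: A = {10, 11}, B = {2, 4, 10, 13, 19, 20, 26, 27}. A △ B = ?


A △ B = (A \ B) ∪ (B \ A) = elements in exactly one of A or B
A \ B = {11}
B \ A = {2, 4, 13, 19, 20, 26, 27}
A △ B = {2, 4, 11, 13, 19, 20, 26, 27}

A △ B = {2, 4, 11, 13, 19, 20, 26, 27}


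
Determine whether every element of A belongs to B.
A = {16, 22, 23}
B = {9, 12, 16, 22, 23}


A ⊆ B means every element of A is in B.
All elements of A are in B.
So A ⊆ B.

Yes, A ⊆ B


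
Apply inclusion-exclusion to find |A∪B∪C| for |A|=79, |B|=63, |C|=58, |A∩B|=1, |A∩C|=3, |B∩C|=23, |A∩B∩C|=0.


|A∪B∪C| = |A|+|B|+|C| - |A∩B|-|A∩C|-|B∩C| + |A∩B∩C|
= 79+63+58 - 1-3-23 + 0
= 200 - 27 + 0
= 173

|A ∪ B ∪ C| = 173


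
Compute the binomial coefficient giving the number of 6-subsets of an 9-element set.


C(n,k) = n! / (k!(n-k)!)
C(9,6) = 9! / (6!3!)
= 84

C(9,6) = 84


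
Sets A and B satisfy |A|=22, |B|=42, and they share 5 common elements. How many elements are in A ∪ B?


|A ∪ B| = |A| + |B| - |A ∩ B|
= 22 + 42 - 5
= 59

|A ∪ B| = 59


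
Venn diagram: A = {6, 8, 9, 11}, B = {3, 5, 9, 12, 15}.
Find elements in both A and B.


A = {6, 8, 9, 11}
B = {3, 5, 9, 12, 15}
Region: in both A and B
Elements: {9}

Elements in both A and B: {9}


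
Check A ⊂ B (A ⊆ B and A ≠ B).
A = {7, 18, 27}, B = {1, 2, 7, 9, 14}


A ⊂ B requires: A ⊆ B AND A ≠ B.
A ⊆ B? No
A ⊄ B, so A is not a proper subset.

No, A is not a proper subset of B


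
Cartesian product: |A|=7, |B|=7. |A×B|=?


|A × B| = |A| × |B|
= 7 × 7
= 49

|A × B| = 49


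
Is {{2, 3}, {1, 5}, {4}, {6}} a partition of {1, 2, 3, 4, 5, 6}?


A partition requires: (1) non-empty parts, (2) pairwise disjoint, (3) union = U
Parts: {2, 3}, {1, 5}, {4}, {6}
Union of parts: {1, 2, 3, 4, 5, 6}
U = {1, 2, 3, 4, 5, 6}
All non-empty? True
Pairwise disjoint? True
Covers U? True

Yes, valid partition


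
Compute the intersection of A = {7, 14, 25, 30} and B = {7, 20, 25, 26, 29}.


A ∩ B = elements in both A and B
A = {7, 14, 25, 30}
B = {7, 20, 25, 26, 29}
A ∩ B = {7, 25}

A ∩ B = {7, 25}


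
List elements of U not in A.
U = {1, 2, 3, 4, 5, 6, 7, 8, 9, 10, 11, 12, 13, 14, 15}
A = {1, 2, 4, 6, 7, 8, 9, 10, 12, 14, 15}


Aᶜ = U \ A = elements in U but not in A
U = {1, 2, 3, 4, 5, 6, 7, 8, 9, 10, 11, 12, 13, 14, 15}
A = {1, 2, 4, 6, 7, 8, 9, 10, 12, 14, 15}
Aᶜ = {3, 5, 11, 13}

Aᶜ = {3, 5, 11, 13}


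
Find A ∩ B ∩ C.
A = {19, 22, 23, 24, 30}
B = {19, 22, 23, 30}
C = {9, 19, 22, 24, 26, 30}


A ∩ B = {19, 22, 23, 30}
(A ∩ B) ∩ C = {19, 22, 30}

A ∩ B ∩ C = {19, 22, 30}


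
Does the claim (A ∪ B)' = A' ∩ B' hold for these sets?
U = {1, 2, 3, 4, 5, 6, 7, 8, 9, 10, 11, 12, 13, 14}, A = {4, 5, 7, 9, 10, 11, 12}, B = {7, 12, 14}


LHS: A ∪ B = {4, 5, 7, 9, 10, 11, 12, 14}
(A ∪ B)' = U \ (A ∪ B) = {1, 2, 3, 6, 8, 13}
A' = {1, 2, 3, 6, 8, 13, 14}, B' = {1, 2, 3, 4, 5, 6, 8, 9, 10, 11, 13}
Claimed RHS: A' ∩ B' = {1, 2, 3, 6, 8, 13}
Identity is VALID: LHS = RHS = {1, 2, 3, 6, 8, 13} ✓

Identity is valid. (A ∪ B)' = A' ∩ B' = {1, 2, 3, 6, 8, 13}


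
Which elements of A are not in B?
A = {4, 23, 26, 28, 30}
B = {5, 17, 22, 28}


A \ B = elements in A but not in B
A = {4, 23, 26, 28, 30}
B = {5, 17, 22, 28}
Remove from A any elements in B
A \ B = {4, 23, 26, 30}

A \ B = {4, 23, 26, 30}


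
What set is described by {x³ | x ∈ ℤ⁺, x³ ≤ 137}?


Checking each candidate:
Condition: positive perfect cubes ≤ 137
Result = {1, 8, 27, 64, 125}

{1, 8, 27, 64, 125}


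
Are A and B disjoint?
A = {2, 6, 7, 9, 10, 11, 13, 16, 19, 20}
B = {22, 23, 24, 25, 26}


Disjoint means A ∩ B = ∅.
A ∩ B = ∅
A ∩ B = ∅, so A and B are disjoint.

Yes, A and B are disjoint


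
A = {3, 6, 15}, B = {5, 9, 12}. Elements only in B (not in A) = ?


A = {3, 6, 15}
B = {5, 9, 12}
Region: only in B (not in A)
Elements: {5, 9, 12}

Elements only in B (not in A): {5, 9, 12}


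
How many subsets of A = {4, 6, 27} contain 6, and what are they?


A subset of A contains 6 iff the remaining 2 elements form any subset of A \ {6}.
Count: 2^(n-1) = 2^2 = 4
Subsets containing 6: {6}, {4, 6}, {6, 27}, {4, 6, 27}

Subsets containing 6 (4 total): {6}, {4, 6}, {6, 27}, {4, 6, 27}


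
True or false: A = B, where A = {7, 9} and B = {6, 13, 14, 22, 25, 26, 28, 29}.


Two sets are equal iff they have exactly the same elements.
A = {7, 9}
B = {6, 13, 14, 22, 25, 26, 28, 29}
Differences: {6, 7, 9, 13, 14, 22, 25, 26, 28, 29}
A ≠ B

No, A ≠ B
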